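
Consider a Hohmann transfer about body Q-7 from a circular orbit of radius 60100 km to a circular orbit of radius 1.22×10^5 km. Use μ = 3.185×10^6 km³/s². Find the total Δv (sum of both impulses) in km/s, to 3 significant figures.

The Hohmann ellipse has a_t = (r₁ + r₂)/2 = 91050 km.
At r₁ the circular-orbit speed is v₁ = √(μ/r₁) = 7.280 km/s.
Transfer-orbit speed at r₁ (v² = μ(2/r − 1/a)): v_p = √[μ(2/r₁ − 1/a_t)] = 8.427 km/s.
First burn Δv₁ = |v_p − v₁| = 1.147 km/s.
At r₂, v₂ = √(μ/r₂) = 5.1095 km/s.
Transfer-orbit speed at r₂: v_a = √[μ(2/r₂ − 1/a_t)] = 4.1512 km/s.
Second burn Δv₂ = |v₂ − v_a| = 0.9583 km/s.
Δv = Δv₁ + Δv₂ = 1.147 + 0.9583 = 2.105 km/s.

Δv = 2.11 km/s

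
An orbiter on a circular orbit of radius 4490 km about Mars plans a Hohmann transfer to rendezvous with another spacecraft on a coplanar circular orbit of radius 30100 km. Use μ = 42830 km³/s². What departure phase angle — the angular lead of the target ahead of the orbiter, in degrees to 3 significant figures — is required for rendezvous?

Transfer-ellipse semi-major axis a_t = (r₁ + r₂)/2 = (4490 + 30100)/2 = 17295 km.
The half-period of the transfer ellipse is t = π√(a_t³/μ) = 34527 s.
The target's mean motion on its circular orbit is ω₂ = √(μ/r₂³) = 3.9630×10^-5 rad/s.
Angle swept by the target during transfer: ω₂·t = 1.3683 rad = 78.40°.
Arrival is 180° from departure on the ellipse, so φ = 180° − 78.40° = 102°.

φ = 102°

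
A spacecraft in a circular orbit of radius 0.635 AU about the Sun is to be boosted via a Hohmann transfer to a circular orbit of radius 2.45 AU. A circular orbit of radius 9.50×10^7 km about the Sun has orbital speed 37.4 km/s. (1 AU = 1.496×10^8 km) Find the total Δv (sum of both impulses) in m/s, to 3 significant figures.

Δv = 16600 m/s

From the circular-orbit relation v² = μ/r at r = 9.50×10^7 km: μ = v²r = (37.4)² × 9.50×10^7 = 1.32882×10^11 km³/s².
In km: r₁ = 0.635 × 1.496×10^8 = 9.4996×10^7 km; r₂ = 2.45 × 1.496×10^8 = 3.6652×10^8 km.
Transfer-ellipse semi-major axis a_t = (r₁ + r₂)/2 = (9.4996×10^7 + 3.6652×10^8)/2 = 2.30758×10^8 km.
At r₁ the circular-orbit speed is v₁ = √(μ/r₁) = 37.401 km/s.
Transfer-orbit speed at r₁ (vis-viva equation): v_p = √[μ(2/r₁ − 1/a_t)] = 47.136 km/s.
First burn Δv₁ = |v_p − v₁| = 9.735 km/s.
Circular speed at r₂: v₂ = √(μ/r₂) = 19.041 km/s.
Transfer-orbit speed at r₂: v_a = √[μ(2/r₂ − 1/a_t)] = 12.217 km/s.
Second burn Δv₂ = |v₂ − v_a| = 6.824 km/s.
Δv = Δv₁ + Δv₂ = 9.735 + 6.824 = 16.56 km/s.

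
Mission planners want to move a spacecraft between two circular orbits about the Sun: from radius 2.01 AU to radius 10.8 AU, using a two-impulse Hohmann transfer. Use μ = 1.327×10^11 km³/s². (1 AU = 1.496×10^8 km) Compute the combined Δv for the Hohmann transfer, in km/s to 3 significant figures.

Δv = 10.3 km/s

In km: r₁ = 2.01 × 1.496×10^8 = 3.00696×10^8 km; r₂ = 10.8 × 1.496×10^8 = 1.61568×10^9 km.
Semi-major axis of the transfer orbit: a_t = (3.00696×10^8 + 1.61568×10^9)/2 = 9.58188×10^8 km.
At r₁ the circular-orbit speed is v₁ = √(μ/r₁) = 21.0074 km/s.
Transfer-orbit speed at r₁ (v² = μ(2/r − 1/a)): v_p = √[μ(2/r₁ − 1/a_t)] = 27.2787 km/s.
First burn Δv₁ = |v_p − v₁| = 6.271 km/s.
At r₂, v₂ = √(μ/r₂) = 9.063 km/s.
Transfer-orbit speed at r₂: v_a = √[μ(2/r₂ − 1/a_t)] = 5.077 km/s.
Second burn Δv₂ = |v₂ − v_a| = 3.986 km/s.
Total Δv = Δv₁ + Δv₂ = 10.26 km/s.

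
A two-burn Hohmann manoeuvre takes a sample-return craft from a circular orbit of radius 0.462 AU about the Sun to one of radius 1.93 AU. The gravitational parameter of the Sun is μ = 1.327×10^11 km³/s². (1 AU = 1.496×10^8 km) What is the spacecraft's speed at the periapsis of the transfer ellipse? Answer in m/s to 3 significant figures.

v = 55700 m/s

In km: r₁ = 0.462 × 1.496×10^8 = 6.91152×10^7 km; r₂ = 1.93 × 1.496×10^8 = 2.88728×10^8 km.
Transfer-ellipse semi-major axis a_t = (r₁ + r₂)/2 = (6.91152×10^7 + 2.88728×10^8)/2 = 1.789216×10^8 km.
At periapsis, r = 6.91152×10^7 km.
Vis-viva: v = √[μ(2/r − 1/a_t)] = √[1.327×10^11 × (2/6.91152×10^7 − 1/1.789216×10^8)] = 55.66 km/s.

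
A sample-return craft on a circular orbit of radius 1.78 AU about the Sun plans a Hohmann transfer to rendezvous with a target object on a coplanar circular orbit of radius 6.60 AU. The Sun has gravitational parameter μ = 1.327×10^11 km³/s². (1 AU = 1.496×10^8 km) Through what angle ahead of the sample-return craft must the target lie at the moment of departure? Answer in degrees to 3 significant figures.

φ = 89.0°

In km: r₁ = 1.78 × 1.496×10^8 = 2.66288×10^8 km; r₂ = 6.60 × 1.496×10^8 = 9.8736×10^8 km.
Transfer-ellipse semi-major axis a_t = (r₁ + r₂)/2 = (2.66288×10^8 + 9.8736×10^8)/2 = 6.26824×10^8 km.
The half-period of the transfer ellipse is t = π√(a_t³/μ) = 1.353421×10^8 s.
The target's mean motion on its circular orbit is ω₂ = √(μ/r₂³) = 1.174146×10^-8 rad/s.
Angle swept by the target during transfer: ω₂·t = 1.589114 rad = 91.0495°.
Arrival is 180° from departure on the ellipse, so φ = 180° − 91.0495° = 89.0°.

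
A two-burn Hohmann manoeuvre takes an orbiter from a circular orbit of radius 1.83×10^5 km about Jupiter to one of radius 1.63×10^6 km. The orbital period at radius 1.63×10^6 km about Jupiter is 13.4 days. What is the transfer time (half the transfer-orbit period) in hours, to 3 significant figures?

t = 66.7 hours

From Kepler's third law T² = 4π²r³/μ at r = 1.63×10^6 km, T = 13.4 days = 13.4 × 86400 s = 1.15776×10^6 s: μ = 4π²r³/T² = 1.27551×10^8 km³/s².
The Hohmann ellipse has a_t = (r₁ + r₂)/2 = 9.065×10^5 km.
Transfer time t = π√(a_t³/μ) = π√((9.065×10^5)³ / 1.27551×10^8) = 2.401×10^5 s.
Converting: 2.401×10^5 s ÷ 3600 s/hour = 66.7 hours.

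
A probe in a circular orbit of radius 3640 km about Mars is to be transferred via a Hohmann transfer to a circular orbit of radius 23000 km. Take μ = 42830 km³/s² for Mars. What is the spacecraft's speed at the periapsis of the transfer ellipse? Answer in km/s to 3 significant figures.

Semi-major axis of the transfer orbit: a_t = (3640 + 23000)/2 = 13320 km.
The periapsis of the transfer ellipse is at r = 3640 km.
From the vis-viva equation, v = √[μ(2/r − 1/a_t)] = 4.507 km/s.

v = 4.51 km/s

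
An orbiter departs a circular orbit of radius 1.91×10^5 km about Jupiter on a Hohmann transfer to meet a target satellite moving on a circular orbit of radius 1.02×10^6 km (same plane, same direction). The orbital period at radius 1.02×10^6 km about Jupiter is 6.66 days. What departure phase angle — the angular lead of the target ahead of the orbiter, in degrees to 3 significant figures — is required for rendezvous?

φ = 97.7°

From Kepler's third law T² = 4π²r³/μ at r = 1.02×10^6 km, T = 6.66 days = 6.66 × 86400 s = 5.75424×10^5 s: μ = 4π²r³/T² = 1.26527×10^8 km³/s².
The Hohmann ellipse has a_t = (r₁ + r₂)/2 = 6.055×10^5 km.
The half-period of the transfer ellipse is t = π√(a_t³/μ) = 1.316×10^5 s.
Target angular speed ω₂ = √(μ/r₂³) = 1.092×10^-5 rad/s.
Angle swept by the target during transfer: ω₂·t = 1.437 rad = 82.33°.
Arrival is 180° from departure on the ellipse, so φ = 180° − 82.33° = 97.7°.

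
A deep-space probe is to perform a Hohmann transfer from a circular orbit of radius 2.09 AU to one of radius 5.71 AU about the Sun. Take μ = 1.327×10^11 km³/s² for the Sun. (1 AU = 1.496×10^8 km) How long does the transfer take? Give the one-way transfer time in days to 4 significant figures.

t = 1407 days

In km: r₁ = 2.09 × 1.496×10^8 = 3.12664×10^8 km; r₂ = 5.71 × 1.496×10^8 = 8.54216×10^8 km.
Semi-major axis of the transfer orbit: a_t = (3.12664×10^8 + 8.54216×10^8)/2 = 5.8344×10^8 km.
By Kepler's third law the transfer-orbit period is T = 2π√(a_t³/μ), so t = T/2 = 1.2154×10^8 s.
Converting: 1.2154×10^8 s ÷ 86400 s/day = 1407 days.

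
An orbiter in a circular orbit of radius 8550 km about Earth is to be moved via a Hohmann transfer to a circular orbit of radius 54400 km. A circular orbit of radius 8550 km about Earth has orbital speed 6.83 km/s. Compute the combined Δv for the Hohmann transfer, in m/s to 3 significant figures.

From the circular-orbit relation v² = μ/r at r = 8550 km: μ = v²r = (6.83)² × 8550 = 3.98848×10^5 km³/s².
Semi-major axis of the transfer orbit: a_t = (8550 + 54400)/2 = 31475 km.
At r₁ the circular-orbit speed is v₁ = √(μ/r₁) = 6.8300 km/s.
On the transfer ellipse at r₁, vis-viva gives v_p = √[μ(2/r₁ − 1/a_t)] = 8.9792 km/s.
First burn Δv₁ = |v_p − v₁| = 2.1492 km/s.
At r₂, v₂ = √(μ/r₂) = 2.70772 km/s.
Transfer-orbit speed at r₂: v_a = √[μ(2/r₂ − 1/a_t)] = 1.41125 km/s.
Second burn Δv₂ = |v₂ − v_a| = 1.2965 km/s.
Total Δv = Δv₁ + Δv₂ = 3.446 km/s.

Δv = 3450 m/s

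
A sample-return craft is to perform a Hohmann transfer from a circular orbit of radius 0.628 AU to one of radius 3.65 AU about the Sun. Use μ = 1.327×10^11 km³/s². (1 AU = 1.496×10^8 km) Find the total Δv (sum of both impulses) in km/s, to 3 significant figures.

Δv = 18.7 km/s

In km: r₁ = 0.628 × 1.496×10^8 = 9.39488×10^7 km; r₂ = 3.65 × 1.496×10^8 = 5.4604×10^8 km.
Semi-major axis of the transfer orbit: a_t = (9.39488×10^7 + 5.4604×10^8)/2 = 3.199944×10^8 km.
Circular speed at r₁: v₁ = √(μ/r₁) = √(1.327×10^11/9.39488×10^7) = 37.58 km/s.
On the transfer ellipse at r₁, vis-viva gives v_p = √[μ(2/r₁ − 1/a_t)] = 49.09 km/s.
First burn Δv₁ = |v_p − v₁| = 11.51 km/s.
At r₂, v₂ = √(μ/r₂) = 15.589 km/s.
Transfer-orbit speed at r₂: v_a = √[μ(2/r₂ − 1/a_t)] = 8.4469 km/s.
Second burn Δv₂ = |v₂ − v_a| = 7.142 km/s.
Total Δv = Δv₁ + Δv₂ = 18.65 km/s.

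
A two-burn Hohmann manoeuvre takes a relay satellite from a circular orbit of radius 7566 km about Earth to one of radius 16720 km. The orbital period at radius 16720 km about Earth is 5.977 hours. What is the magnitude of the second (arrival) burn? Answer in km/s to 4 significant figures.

Δv₂ = 1.028 km/s

From Kepler's third law T² = 4π²r³/μ at r = 16720 km, T = 5.977 hours = 5.977 × 3600 s = 21517.2 s: μ = 4π²r³/T² = 3.98563×10^5 km³/s².
Transfer-ellipse semi-major axis a_t = (r₁ + r₂)/2 = (7566 + 16720)/2 = 12143 km.
On the circular orbit at r = 16720 km, v_c = √(μ/r) = 4.882 km/s.
Vis-viva on the transfer ellipse at r = 16720 km gives v_t = √[μ(2/r − 1/a_t)] = 3.854 km/s.
Δv₂ = |v_t − v_c| = |3.854 − 4.882| = 1.028 km/s.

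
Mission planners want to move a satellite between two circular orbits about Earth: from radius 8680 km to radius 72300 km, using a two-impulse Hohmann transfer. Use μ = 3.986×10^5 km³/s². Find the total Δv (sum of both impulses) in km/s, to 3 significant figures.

Transfer-ellipse semi-major axis a_t = (r₁ + r₂)/2 = (8680 + 72300)/2 = 40490 km.
At r₁ the circular-orbit speed is v₁ = √(μ/r₁) = 6.7766 km/s.
Transfer-orbit speed at r₁ (vis-viva): v_p = √[μ(2/r₁ − 1/a_t)] = 9.0553 km/s.
First burn Δv₁ = |v_p − v₁| = 2.279 km/s.
Circular speed at r₂: v₂ = √(μ/r₂) = 2.348 km/s.
Transfer-orbit speed at r₂: v_a = √[μ(2/r₂ − 1/a_t)] = 1.087 km/s.
Second burn Δv₂ = |v₂ − v_a| = 1.261 km/s.
Total Δv = Δv₁ + Δv₂ = 3.540 km/s.

Δv = 3.54 km/s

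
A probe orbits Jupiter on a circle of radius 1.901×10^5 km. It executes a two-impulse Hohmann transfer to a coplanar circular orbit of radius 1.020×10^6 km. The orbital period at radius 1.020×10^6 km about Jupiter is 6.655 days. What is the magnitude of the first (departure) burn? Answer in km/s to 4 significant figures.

From Kepler's third law T² = 4π²r³/μ at r = 1.020×10^6 km, T = 6.655 days = 6.655 × 86400 s = 5.74992×10^5 s: μ = 4π²r³/T² = 1.26718×10^8 km³/s².
Transfer-ellipse semi-major axis a_t = (r₁ + r₂)/2 = (1.901×10^5 + 1.020×10^6)/2 = 6.0505×10^5 km.
On the circular orbit at r = 1.901×10^5 km, v_c = √(μ/r) = 25.818 km/s.
Transfer-orbit speed at the same r (vis-viva, a = a_t): v_t = √[μ(2/r − 1/a_t)] = 33.522 km/s.
Δv₁ = |v_t − v_c| = |33.522 − 25.818| = 7.704 km/s.

Δv₁ = 7.704 km/s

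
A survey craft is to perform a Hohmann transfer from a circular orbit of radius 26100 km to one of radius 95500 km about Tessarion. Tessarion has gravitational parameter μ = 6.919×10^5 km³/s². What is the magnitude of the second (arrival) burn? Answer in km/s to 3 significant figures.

Δv₂ = 0.928 km/s

Transfer-ellipse semi-major axis a_t = (r₁ + r₂)/2 = (26100 + 95500)/2 = 60800 km.
Circular speed at r = 95500 km: v_c = √(μ/r) = 2.6917 km/s.
Transfer-orbit speed at the same r (vis-viva, a = a_t): v_t = √[μ(2/r − 1/a_t)] = 1.7636 km/s.
Δv₂ = |v_t − v_c| = |1.7636 − 2.6917| = 0.9281 km/s.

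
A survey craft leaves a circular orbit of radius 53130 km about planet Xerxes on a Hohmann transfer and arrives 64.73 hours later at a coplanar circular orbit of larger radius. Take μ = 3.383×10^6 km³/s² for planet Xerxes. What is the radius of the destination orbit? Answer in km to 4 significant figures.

r₂ = 4.769×10^5 km

Transfer time t = 64.73 hours = 2.33028×10^5 s, and t = π√(a_t³/μ).
So a_t = (μ t²/π²)^(1/3) = (3.383×10^6 × (2.33028×10^5)² / π²)^(1/3) = 2.6502×10^5 km.
Since a_t = (r₁ + r₂)/2, r₂ = 2a_t − r₁ = 2×2.6502×10^5 − 53130 = 4.7691×10^5 km.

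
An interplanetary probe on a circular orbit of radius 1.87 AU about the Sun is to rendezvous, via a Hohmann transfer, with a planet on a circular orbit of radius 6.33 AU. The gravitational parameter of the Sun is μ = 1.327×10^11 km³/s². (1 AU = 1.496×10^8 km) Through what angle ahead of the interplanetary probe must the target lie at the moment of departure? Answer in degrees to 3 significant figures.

φ = 86.2°

In km: r₁ = 1.87 × 1.496×10^8 = 2.79752×10^8 km; r₂ = 6.33 × 1.496×10^8 = 9.46968×10^8 km.
Semi-major axis of the transfer orbit: a_t = (2.79752×10^8 + 9.46968×10^8)/2 = 6.1336×10^8 km.
Transfer time t = π√(a_t³/μ) = 1.3100×10^8 s.
The target's mean motion on its circular orbit is ω₂ = √(μ/r₂³) = 1.2501×10^-8 rad/s.
Angle swept by the target during transfer: ω₂·t = 1.6376 rad = 93.83°.
The interplanetary probe traverses 180° on the transfer ellipse, so the target must lead by 180° − 93.83° = 86.2°.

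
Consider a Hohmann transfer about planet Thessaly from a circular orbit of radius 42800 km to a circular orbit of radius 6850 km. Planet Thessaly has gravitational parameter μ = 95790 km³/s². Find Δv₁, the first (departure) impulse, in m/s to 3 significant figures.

Semi-major axis of the transfer orbit: a_t = (42800 + 6850)/2 = 24825 km.
On the circular orbit at r = 42800 km, v_c = √(μ/r) = 1.496 km/s.
Vis-viva on the transfer ellipse at r = 42800 km gives v_t = √[μ(2/r − 1/a_t)] = 0.7858 km/s.
Δv₁ = |v_t − v_c| = |0.7858 − 1.496| = 0.7102 km/s.

Δv₁ = 710 m/s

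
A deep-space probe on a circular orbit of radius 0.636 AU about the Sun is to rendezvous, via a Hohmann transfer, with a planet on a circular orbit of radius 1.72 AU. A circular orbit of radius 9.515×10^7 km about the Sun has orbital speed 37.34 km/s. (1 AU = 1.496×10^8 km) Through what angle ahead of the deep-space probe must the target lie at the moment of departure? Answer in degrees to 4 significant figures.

From the circular-orbit relation v² = μ/r at r = 9.515×10^7 km: μ = v²r = (37.34)² × 9.515×10^7 = 1.32665×10^11 km³/s².
In km: r₁ = 0.636 × 1.496×10^8 = 9.51456×10^7 km; r₂ = 1.72 × 1.496×10^8 = 2.57312×10^8 km.
Transfer-ellipse semi-major axis a_t = (r₁ + r₂)/2 = (9.51456×10^7 + 2.57312×10^8)/2 = 1.762288×10^8 km.
Transfer time t = π√(a_t³/μ) = 2.0178×10^7 s.
The target's mean motion on its circular orbit is ω₂ = √(μ/r₂³) = 8.8245×10^-8 rad/s.
Angle swept by the target during transfer: ω₂·t = 1.7806 rad = 102.02°.
Arrival is 180° from departure on the ellipse, so φ = 180° − 102.02° = 77.98°.

φ = 77.98°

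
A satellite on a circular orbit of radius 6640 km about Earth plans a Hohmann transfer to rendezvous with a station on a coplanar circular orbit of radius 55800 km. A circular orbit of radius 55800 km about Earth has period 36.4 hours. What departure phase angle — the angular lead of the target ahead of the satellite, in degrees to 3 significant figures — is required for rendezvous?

From Kepler's third law T² = 4π²r³/μ at r = 55800 km, T = 36.4 hours = 36.4 × 3600 s = 1.3104×10^5 s: μ = 4π²r³/T² = 3.99443×10^5 km³/s².
Semi-major axis of the transfer orbit: a_t = (6640 + 55800)/2 = 31220 km.
Transfer time t = π√(a_t³/μ) = 27420 s.
Target angular speed ω₂ = √(μ/r₂³) = 4.795×10^-5 rad/s.
Angle swept by the target during transfer: ω₂·t = 1.3148 rad = 75.33°.
Arrival is 180° from departure on the ellipse, so φ = 180° − 75.33° = 105°.

φ = 105°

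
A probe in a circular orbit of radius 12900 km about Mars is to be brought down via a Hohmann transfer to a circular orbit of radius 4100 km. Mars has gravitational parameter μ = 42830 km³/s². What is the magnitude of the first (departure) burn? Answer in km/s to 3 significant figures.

Δv₁ = 0.557 km/s

Transfer-ellipse semi-major axis a_t = (r₁ + r₂)/2 = (12900 + 4100)/2 = 8500 km.
Circular speed at r = 12900 km: v_c = √(μ/r) = 1.8221 km/s.
Vis-viva on the transfer ellipse at r = 12900 km gives v_t = √[μ(2/r − 1/a_t)] = 1.2655 km/s.
Δv₁ = |v_t − v_c| = |1.2655 − 1.8221| = 0.5566 km/s.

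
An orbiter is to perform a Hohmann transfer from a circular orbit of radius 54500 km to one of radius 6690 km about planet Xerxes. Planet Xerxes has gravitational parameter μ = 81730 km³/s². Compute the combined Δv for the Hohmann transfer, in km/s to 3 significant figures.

Δv = 1.82 km/s

Semi-major axis of the transfer orbit: a_t = (54500 + 6690)/2 = 30595 km.
At r₁ the circular-orbit speed is v₁ = √(μ/r₁) = 1.2246 km/s.
Transfer-orbit speed at r₁ (v² = μ(2/r − 1/a)): v_a = √[μ(2/r₁ − 1/a_t)] = 0.57264 km/s.
First burn Δv₁ = |v_a − v₁| = 0.6520 km/s.
At r₂, v₂ = √(μ/r₂) = 3.495 km/s.
Transfer-orbit speed at r₂: v_p = √[μ(2/r₂ − 1/a_t)] = 4.665 km/s.
Second burn Δv₂ = |v₂ − v_p| = 1.170 km/s.
Total Δv = Δv₁ + Δv₂ = 1.822 km/s.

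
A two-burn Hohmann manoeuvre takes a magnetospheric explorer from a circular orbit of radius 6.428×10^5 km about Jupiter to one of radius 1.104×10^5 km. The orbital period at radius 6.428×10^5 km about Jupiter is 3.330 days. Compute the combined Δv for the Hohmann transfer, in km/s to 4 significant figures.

Δv = 16.82 km/s

From Kepler's third law T² = 4π²r³/μ at r = 6.428×10^5 km, T = 3.330 days = 3.330 × 86400 s = 2.87712×10^5 s: μ = 4π²r³/T² = 1.26669×10^8 km³/s².
Semi-major axis of the transfer orbit: a_t = (6.428×10^5 + 1.104×10^5)/2 = 3.766×10^5 km.
At r₁ the circular-orbit speed is v₁ = √(μ/r₁) = 14.0378 km/s.
Transfer-orbit speed at r₁ (vis-viva): v_a = √[μ(2/r₁ − 1/a_t)] = 7.60050 km/s.
First burn Δv₁ = |v_a − v₁| = 6.437 km/s.
Circular speed at r₂: v₂ = √(μ/r₂) = 33.87 km/s.
Transfer-orbit speed at r₂: v_p = √[μ(2/r₂ − 1/a_t)] = 44.25 km/s.
Second burn Δv₂ = |v₂ − v_p| = 10.38 km/s.
Total Δv = Δv₁ + Δv₂ = 16.82 km/s.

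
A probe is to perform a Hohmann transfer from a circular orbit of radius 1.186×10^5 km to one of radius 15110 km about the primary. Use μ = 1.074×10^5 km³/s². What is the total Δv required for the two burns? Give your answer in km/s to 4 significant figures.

Semi-major axis of the transfer orbit: a_t = (1.186×10^5 + 15110)/2 = 66855 km.
At r₁ the circular-orbit speed is v₁ = √(μ/r₁) = 0.9516 km/s.
On the transfer ellipse at r₁, v² = μ(2/r − 1/a) gives v_a = √[μ(2/r₁ − 1/a_t)] = 0.4524 km/s.
First burn Δv₁ = |v_a − v₁| = 0.4992 km/s.
At r₂, v₂ = √(μ/r₂) = 2.6661 km/s.
Transfer-orbit speed at r₂: v_p = √[μ(2/r₂ − 1/a_t)] = 3.5510 km/s.
Second burn Δv₂ = |v₂ − v_p| = 0.8849 km/s.
Δv = Δv₁ + Δv₂ = 0.4992 + 0.8849 = 1.384 km/s.

Δv = 1.384 km/s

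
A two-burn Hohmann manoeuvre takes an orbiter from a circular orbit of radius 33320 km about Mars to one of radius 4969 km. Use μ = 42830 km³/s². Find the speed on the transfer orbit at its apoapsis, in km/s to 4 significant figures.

The Hohmann ellipse has a_t = (r₁ + r₂)/2 = 19144.5 km.
The apoapsis of the transfer ellipse is at r = 33320 km.
Applying v² = μ(2/r − 1/a_t): v = 0.5776 km/s.

v = 0.5776 km/s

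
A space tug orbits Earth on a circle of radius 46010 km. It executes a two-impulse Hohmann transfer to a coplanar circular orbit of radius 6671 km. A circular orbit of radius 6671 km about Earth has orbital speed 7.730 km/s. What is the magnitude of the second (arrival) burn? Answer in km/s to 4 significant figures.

Δv₂ = 2.486 km/s

From the circular-orbit relation v² = μ/r at r = 6671 km: μ = v²r = (7.730)² × 6671 = 3.98612×10^5 km³/s².
Semi-major axis of the transfer orbit: a_t = (46010 + 6671)/2 = 26340.5 km.
On the circular orbit at r = 6671 km, v_c = √(μ/r) = 7.7300 km/s.
Vis-viva on the transfer ellipse at r = 6671 km gives v_t = √[μ(2/r − 1/a_t)] = 10.216 km/s.
Δv₂ = |v_t − v_c| = |10.216 − 7.7300| = 2.486 km/s.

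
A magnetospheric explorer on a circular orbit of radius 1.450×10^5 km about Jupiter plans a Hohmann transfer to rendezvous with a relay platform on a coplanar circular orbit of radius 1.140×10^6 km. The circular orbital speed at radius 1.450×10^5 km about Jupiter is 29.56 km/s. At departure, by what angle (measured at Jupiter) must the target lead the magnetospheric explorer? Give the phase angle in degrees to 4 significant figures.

φ = 103.8°

From the circular-orbit relation v² = μ/r at r = 1.450×10^5 km: μ = v²r = (29.56)² × 1.450×10^5 = 1.26700×10^8 km³/s².
The Hohmann ellipse has a_t = (r₁ + r₂)/2 = 6.425×10^5 km.
The half-period of the transfer ellipse is t = π√(a_t³/μ) = 1.43738×10^5 s.
Target angular speed ω₂ = √(μ/r₂³) = 9.24765×10^-6 rad/s.
Angle swept by the target during transfer: ω₂·t = 1.3292 rad = 76.16°.
The magnetospheric explorer traverses 180° on the transfer ellipse, so the target must lead by 180° − 76.16° = 103.8°.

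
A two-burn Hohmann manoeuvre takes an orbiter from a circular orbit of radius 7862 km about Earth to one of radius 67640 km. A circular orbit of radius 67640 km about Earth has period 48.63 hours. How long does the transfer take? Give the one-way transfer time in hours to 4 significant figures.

From Kepler's third law T² = 4π²r³/μ at r = 67640 km, T = 48.63 hours = 48.63 × 3600 s = 1.75068×10^5 s: μ = 4π²r³/T² = 3.98618×10^5 km³/s².
Transfer-ellipse semi-major axis a_t = (r₁ + r₂)/2 = (7862 + 67640)/2 = 37751 km.
By Kepler's third law the transfer-orbit period is T = 2π√(a_t³/μ), so t = T/2 = 36500 s.
Converting: 36500 s ÷ 3600 s/hour = 10.14 hours.

t = 10.14 hours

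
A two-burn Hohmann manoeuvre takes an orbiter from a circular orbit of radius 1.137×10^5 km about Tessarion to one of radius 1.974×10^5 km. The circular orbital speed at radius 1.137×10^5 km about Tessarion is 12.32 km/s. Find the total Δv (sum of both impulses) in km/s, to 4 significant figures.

From the circular-orbit relation v² = μ/r at r = 1.137×10^5 km: μ = v²r = (12.32)² × 1.137×10^5 = 1.72577×10^7 km³/s².
Semi-major axis of the transfer orbit: a_t = (1.137×10^5 + 1.974×10^5)/2 = 1.5555×10^5 km.
Circular speed at r₁: v₁ = √(μ/r₁) = √(1.72577×10^7/1.137×10^5) = 12.320 km/s.
Transfer-orbit speed at r₁ (vis-viva): v_p = √[μ(2/r₁ − 1/a_t)] = 13.879 km/s.
First burn Δv₁ = |v_p − v₁| = 1.559 km/s.
At r₂, v₂ = √(μ/r₂) = 9.350 km/s.
Transfer-orbit speed at r₂: v_a = √[μ(2/r₂ − 1/a_t)] = 7.994 km/s.
Second burn Δv₂ = |v₂ − v_a| = 1.356 km/s.
Total Δv = Δv₁ + Δv₂ = 2.915 km/s.

Δv = 2.915 km/s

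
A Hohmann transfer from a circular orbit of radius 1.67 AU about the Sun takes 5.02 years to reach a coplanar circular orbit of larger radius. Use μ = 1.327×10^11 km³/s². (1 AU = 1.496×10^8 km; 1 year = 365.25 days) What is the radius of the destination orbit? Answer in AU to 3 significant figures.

In km: r₁ = 1.67 × 1.496×10^8 = 2.49832×10^8 km.
Transfer time t = 5.02 years × 365.25 × 86400 s = 1.58419152×10^8 s, and t = π√(a_t³/μ).
So a_t = (μ t²/π²)^(1/3) = (1.327×10^11 × (1.58419152×10^8)² / π²)^(1/3) = 6.9619×10^8 km.
Since a_t = (r₁ + r₂)/2, r₂ = 2a_t − r₁ = 2×6.9619×10^8 − 2.49832×10^8 = 1.142548×10^9 km.
In AU: r₂ = 1.142548×10^9 / 1.496×10^8 = 7.64 AU.

r₂ = 7.64 AU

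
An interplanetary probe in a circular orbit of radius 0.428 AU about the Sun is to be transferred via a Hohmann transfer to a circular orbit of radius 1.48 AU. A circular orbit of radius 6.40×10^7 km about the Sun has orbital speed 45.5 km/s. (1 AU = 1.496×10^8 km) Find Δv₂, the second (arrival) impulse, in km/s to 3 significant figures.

Δv₂ = 8.08 km/s

From the circular-orbit relation v² = μ/r at r = 6.40×10^7 km: μ = v²r = (45.5)² × 6.40×10^7 = 1.32496×10^11 km³/s².
In km: r₁ = 0.428 × 1.496×10^8 = 6.40288×10^7 km; r₂ = 1.48 × 1.496×10^8 = 2.21408×10^8 km.
Transfer-ellipse semi-major axis a_t = (r₁ + r₂)/2 = (6.40288×10^7 + 2.21408×10^8)/2 = 1.427184×10^8 km.
Circular speed at r = 2.21408×10^8 km: v_c = √(μ/r) = 24.46272 km/s.
Vis-viva on the transfer ellipse at r = 2.21408×10^8 km gives v_t = √[μ(2/r − 1/a_t)] = 16.38523 km/s.
Δv₂ = |v_t − v_c| = |16.38523 − 24.46272| = 8.077 km/s.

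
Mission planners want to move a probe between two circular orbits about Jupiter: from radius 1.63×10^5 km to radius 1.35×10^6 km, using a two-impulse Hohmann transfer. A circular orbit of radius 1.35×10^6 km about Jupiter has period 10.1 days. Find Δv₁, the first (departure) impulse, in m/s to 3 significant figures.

From Kepler's third law T² = 4π²r³/μ at r = 1.35×10^6 km, T = 10.1 days = 10.1 × 86400 s = 8.7264×10^5 s: μ = 4π²r³/T² = 1.27553×10^8 km³/s².
Transfer-ellipse semi-major axis a_t = (r₁ + r₂)/2 = (1.630×10^5 + 1.350×10^6)/2 = 7.565×10^5 km.
On the circular orbit at r = 1.630×10^5 km, v_c = √(μ/r) = 27.974 km/s.
Vis-viva on the transfer ellipse at r = 1.630×10^5 km gives v_t = √[μ(2/r − 1/a_t)] = 37.369 km/s.
Δv₁ = |v_t − v_c| = |37.369 − 27.974| = 9.395 km/s.

Δv₁ = 9400 m/s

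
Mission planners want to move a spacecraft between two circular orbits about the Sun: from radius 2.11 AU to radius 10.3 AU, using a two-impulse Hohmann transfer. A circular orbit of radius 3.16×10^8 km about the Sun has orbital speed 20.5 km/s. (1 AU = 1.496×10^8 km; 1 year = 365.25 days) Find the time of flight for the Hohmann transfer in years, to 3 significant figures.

From the circular-orbit relation v² = μ/r at r = 3.16×10^8 km: μ = v²r = (20.5)² × 3.16×10^8 = 1.32799×10^11 km³/s².
In km: r₁ = 2.11 × 1.496×10^8 = 3.15656×10^8 km; r₂ = 10.3 × 1.496×10^8 = 1.54088×10^9 km.
Semi-major axis of the transfer orbit: a_t = (3.15656×10^8 + 1.54088×10^9)/2 = 9.28268×10^8 km.
Transfer time t = π√(a_t³/μ) = π√((9.28268×10^8)³ / 1.32799×10^11) = 2.438×10^8 s.
Converting: 2.438×10^8 s ÷ 3.15576×10^7 s/year (365.25 × 86400) = 7.73 years.

t = 7.73 years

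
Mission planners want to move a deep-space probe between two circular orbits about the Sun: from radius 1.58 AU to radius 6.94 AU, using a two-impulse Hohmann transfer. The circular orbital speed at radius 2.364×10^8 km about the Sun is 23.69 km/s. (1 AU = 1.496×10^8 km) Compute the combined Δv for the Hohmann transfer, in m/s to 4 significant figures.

Δv = 10970 m/s

From the circular-orbit relation v² = μ/r at r = 2.364×10^8 km: μ = v²r = (23.69)² × 2.364×10^8 = 1.32671×10^11 km³/s².
In km: r₁ = 1.58 × 1.496×10^8 = 2.36368×10^8 km; r₂ = 6.94 × 1.496×10^8 = 1.038224×10^9 km.
The Hohmann ellipse has a_t = (r₁ + r₂)/2 = 6.37296×10^8 km.
At r₁ the circular-orbit speed is v₁ = √(μ/r₁) = 23.69160 km/s.
Transfer-orbit speed at r₁ (vis-viva): v_p = √[μ(2/r₁ − 1/a_t)] = 30.23914 km/s.
First burn Δv₁ = |v_p − v₁| = 6.548 km/s.
Circular speed at r₂: v₂ = √(μ/r₂) = 11.304 km/s.
Transfer-orbit speed at r₂: v_a = √[μ(2/r₂ − 1/a_t)] = 6.8844 km/s.
Second burn Δv₂ = |v₂ − v_a| = 4.420 km/s.
Total Δv = Δv₁ + Δv₂ = 10.97 km/s.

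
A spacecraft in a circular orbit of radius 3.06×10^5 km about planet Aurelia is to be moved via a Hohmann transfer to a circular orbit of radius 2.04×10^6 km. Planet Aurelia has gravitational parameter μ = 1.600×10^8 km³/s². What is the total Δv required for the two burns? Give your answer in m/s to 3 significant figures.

Δv = 11600 m/s

Semi-major axis of the transfer orbit: a_t = (3.060×10^5 + 2.040×10^6)/2 = 1.173×10^6 km.
Circular speed at r₁: v₁ = √(μ/r₁) = √(1.600×10^8/3.060×10^5) = 22.866 km/s.
Transfer-orbit speed at r₁ (v² = μ(2/r − 1/a)): v_p = √[μ(2/r₁ − 1/a_t)] = 30.155 km/s.
First burn Δv₁ = |v_p − v₁| = 7.289 km/s.
At r₂, v₂ = √(μ/r₂) = 8.856 km/s.
Transfer-orbit speed at r₂: v_a = √[μ(2/r₂ − 1/a_t)] = 4.523 km/s.
Second burn Δv₂ = |v₂ − v_a| = 4.333 km/s.
Δv = Δv₁ + Δv₂ = 7.289 + 4.333 = 11.62 km/s.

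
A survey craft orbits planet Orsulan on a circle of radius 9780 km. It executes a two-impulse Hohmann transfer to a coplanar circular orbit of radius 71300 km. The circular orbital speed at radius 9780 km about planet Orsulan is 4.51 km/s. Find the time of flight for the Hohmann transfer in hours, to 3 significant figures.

t = 16.0 hours

From the circular-orbit relation v² = μ/r at r = 9780 km: μ = v²r = (4.51)² × 9780 = 1.98926×10^5 km³/s².
The Hohmann ellipse has a_t = (r₁ + r₂)/2 = 40540 km.
Half the transfer-orbit period gives t = π√(a_t³/μ) = 57490 s.
Converting: 57490 s ÷ 3600 s/hour = 16.0 hours.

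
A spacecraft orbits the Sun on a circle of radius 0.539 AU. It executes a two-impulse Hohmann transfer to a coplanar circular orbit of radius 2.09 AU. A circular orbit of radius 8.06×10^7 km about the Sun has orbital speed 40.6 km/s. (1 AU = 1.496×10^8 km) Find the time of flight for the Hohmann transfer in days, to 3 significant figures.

From the circular-orbit relation v² = μ/r at r = 8.06×10^7 km: μ = v²r = (40.6)² × 8.06×10^7 = 1.32858×10^11 km³/s².
In km: r₁ = 0.539 × 1.496×10^8 = 8.06344×10^7 km; r₂ = 2.09 × 1.496×10^8 = 3.12664×10^8 km.
Transfer-ellipse semi-major axis a_t = (r₁ + r₂)/2 = (8.06344×10^7 + 3.12664×10^8)/2 = 1.966492×10^8 km.
Transfer time t = π√(a_t³/μ) = π√((1.966492×10^8)³ / 1.32858×10^11) = 2.377×10^7 s.
Converting: 2.377×10^7 s ÷ 86400 s/day = 275 days.

t = 275 days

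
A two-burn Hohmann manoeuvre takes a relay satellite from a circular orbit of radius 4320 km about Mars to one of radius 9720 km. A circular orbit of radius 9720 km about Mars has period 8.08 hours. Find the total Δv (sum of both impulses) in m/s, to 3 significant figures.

From Kepler's third law T² = 4π²r³/μ at r = 9720 km, T = 8.08 hours = 8.08 × 3600 s = 29088 s: μ = 4π²r³/T² = 42848.0 km³/s².
Semi-major axis of the transfer orbit: a_t = (4320 + 9720)/2 = 7020 km.
At r₁ the circular-orbit speed is v₁ = √(μ/r₁) = 3.1494 km/s.
On the transfer ellipse at r₁, vis-viva equation gives v_p = √[μ(2/r₁ − 1/a_t)] = 3.7059 km/s.
First burn Δv₁ = |v_p − v₁| = 0.5565 km/s.
Circular speed at r₂: v₂ = √(μ/r₂) = 2.09958 km/s.
Transfer-orbit speed at r₂: v_a = √[μ(2/r₂ − 1/a_t)] = 1.64705 km/s.
Second burn Δv₂ = |v₂ − v_a| = 0.4525 km/s.
Total Δv = Δv₁ + Δv₂ = 1.009 km/s.

Δv = 1010 m/s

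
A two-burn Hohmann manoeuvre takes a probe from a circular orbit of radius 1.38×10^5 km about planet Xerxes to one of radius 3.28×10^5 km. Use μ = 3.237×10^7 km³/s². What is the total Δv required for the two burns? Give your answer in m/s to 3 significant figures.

Δv = 5140 m/s

The Hohmann ellipse has a_t = (r₁ + r₂)/2 = 2.330×10^5 km.
Circular speed at r₁: v₁ = √(μ/r₁) = √(3.237×10^7/1.380×10^5) = 15.3155 km/s.
Transfer-orbit speed at r₁ (vis-viva equation): v_p = √[μ(2/r₁ − 1/a_t)] = 18.1715 km/s.
First burn Δv₁ = |v_p − v₁| = 2.856 km/s.
At r₂, v₂ = √(μ/r₂) = 9.934 km/s.
Transfer-orbit speed at r₂: v_a = √[μ(2/r₂ − 1/a_t)] = 7.645 km/s.
Second burn Δv₂ = |v₂ − v_a| = 2.289 km/s.
Total Δv = Δv₁ + Δv₂ = 5.145 km/s.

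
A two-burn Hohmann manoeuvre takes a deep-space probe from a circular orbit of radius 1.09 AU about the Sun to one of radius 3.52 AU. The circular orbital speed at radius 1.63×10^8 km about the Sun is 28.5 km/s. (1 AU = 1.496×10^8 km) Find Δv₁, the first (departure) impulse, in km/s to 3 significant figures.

Δv₁ = 6.72 km/s

From the circular-orbit relation v² = μ/r at r = 1.63×10^8 km: μ = v²r = (28.5)² × 1.63×10^8 = 1.32397×10^11 km³/s².
In km: r₁ = 1.09 × 1.496×10^8 = 1.63064×10^8 km; r₂ = 3.52 × 1.496×10^8 = 5.26592×10^8 km.
The Hohmann ellipse has a_t = (r₁ + r₂)/2 = 3.44828×10^8 km.
On the circular orbit at r = 1.63064×10^8 km, v_c = √(μ/r) = 28.494 km/s.
Vis-viva on the transfer ellipse at r = 1.63064×10^8 km gives v_t = √[μ(2/r − 1/a_t)] = 35.212 km/s.
Δv₁ = |v_t − v_c| = |35.212 − 28.494| = 6.718 km/s.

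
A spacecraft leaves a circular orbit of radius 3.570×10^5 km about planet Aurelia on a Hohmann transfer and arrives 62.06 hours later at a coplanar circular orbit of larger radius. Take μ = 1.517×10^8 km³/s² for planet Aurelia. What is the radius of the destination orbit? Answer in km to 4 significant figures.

Transfer time t = 62.06 hours = 2.23416×10^5 s, and t = π√(a_t³/μ).
So a_t = (μ t²/π²)^(1/3) = (1.517×10^8 × (2.23416×10^5)² / π²)^(1/3) = 9.1546×10^5 km.
Since a_t = (r₁ + r₂)/2, r₂ = 2a_t − r₁ = 2×9.1546×10^5 − 3.570×10^5 = 1.47392×10^6 km.

r₂ = 1.474×10^6 km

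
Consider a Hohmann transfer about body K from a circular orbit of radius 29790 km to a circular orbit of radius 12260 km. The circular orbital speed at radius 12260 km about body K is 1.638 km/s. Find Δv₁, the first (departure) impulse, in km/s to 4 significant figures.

From the circular-orbit relation v² = μ/r at r = 12260 km: μ = v²r = (1.638)² × 12260 = 32894.1 km³/s².
Semi-major axis of the transfer orbit: a_t = (29790 + 12260)/2 = 21025 km.
On the circular orbit at r = 29790 km, v_c = √(μ/r) = 1.0508 km/s.
Vis-viva on the transfer ellipse at r = 29790 km gives v_t = √[μ(2/r − 1/a_t)] = 0.80242 km/s.
Δv₁ = |v_t − v_c| = |0.80242 − 1.0508| = 0.2484 km/s.

Δv₁ = 0.2484 km/s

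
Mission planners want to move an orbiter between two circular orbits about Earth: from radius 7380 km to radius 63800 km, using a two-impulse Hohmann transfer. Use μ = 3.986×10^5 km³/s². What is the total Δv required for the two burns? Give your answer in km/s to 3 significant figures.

Δv = 3.85 km/s

The Hohmann ellipse has a_t = (r₁ + r₂)/2 = 35590 km.
At r₁ the circular-orbit speed is v₁ = √(μ/r₁) = 7.349 km/s.
On the transfer ellipse at r₁, vis-viva equation gives v_p = √[μ(2/r₁ − 1/a_t)] = 9.840 km/s.
First burn Δv₁ = |v_p − v₁| = 2.491 km/s.
Circular speed at r₂: v₂ = √(μ/r₂) = 2.4995 km/s.
Transfer-orbit speed at r₂: v_a = √[μ(2/r₂ − 1/a_t)] = 1.1382 km/s.
Second burn Δv₂ = |v₂ − v_a| = 1.361 km/s.
Δv = Δv₁ + Δv₂ = 2.491 + 1.361 = 3.852 km/s.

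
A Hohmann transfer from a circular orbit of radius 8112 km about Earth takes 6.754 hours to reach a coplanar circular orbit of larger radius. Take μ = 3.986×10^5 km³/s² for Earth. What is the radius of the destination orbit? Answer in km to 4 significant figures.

Transfer time t = 6.754 hours = 24314.4 s, and t = π√(a_t³/μ).
So a_t = (μ t²/π²)^(1/3) = (3.986×10^5 × (24314.4)² / π²)^(1/3) = 28795 km.
Since a_t = (r₁ + r₂)/2, r₂ = 2a_t − r₁ = 2×28795 − 8112 = 49478 km.

r₂ = 49480 km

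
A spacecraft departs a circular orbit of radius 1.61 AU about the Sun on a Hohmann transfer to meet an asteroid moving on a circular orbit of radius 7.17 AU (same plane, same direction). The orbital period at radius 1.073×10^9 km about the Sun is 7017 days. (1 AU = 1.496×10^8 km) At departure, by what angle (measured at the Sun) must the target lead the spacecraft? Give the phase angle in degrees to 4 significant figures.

φ = 93.76°

From Kepler's third law T² = 4π²r³/μ at r = 1.073×10^9 km, T = 7017 days = 7017 × 86400 s = 6.062688×10^8 s: μ = 4π²r³/T² = 1.32687×10^11 km³/s².
In km: r₁ = 1.61 × 1.496×10^8 = 2.40856×10^8 km; r₂ = 7.17 × 1.496×10^8 = 1.072632×10^9 km.
Transfer-ellipse semi-major axis a_t = (r₁ + r₂)/2 = (2.40856×10^8 + 1.072632×10^9)/2 = 6.56744×10^8 km.
The half-period of the transfer ellipse is t = π√(a_t³/μ) = 1.4515×10^8 s.
Target angular speed ω₂ = √(μ/r₂³) = 1.0369×10^-8 rad/s.
Angle swept by the target during transfer: ω₂·t = 1.5051 rad = 86.24°.
Arrival is 180° from departure on the ellipse, so φ = 180° − 86.24° = 93.76°.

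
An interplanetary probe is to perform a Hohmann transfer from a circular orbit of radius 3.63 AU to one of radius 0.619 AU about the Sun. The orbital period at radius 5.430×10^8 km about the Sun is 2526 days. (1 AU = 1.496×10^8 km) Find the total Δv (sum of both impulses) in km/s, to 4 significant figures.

Δv = 18.82 km/s

From Kepler's third law T² = 4π²r³/μ at r = 5.430×10^8 km, T = 2526 days = 2526 × 86400 s = 2.182464×10^8 s: μ = 4π²r³/T² = 1.32698×10^11 km³/s².
In km: r₁ = 3.63 × 1.496×10^8 = 5.43048×10^8 km; r₂ = 0.619 × 1.496×10^8 = 9.26024×10^7 km.
Semi-major axis of the transfer orbit: a_t = (5.43048×10^8 + 9.26024×10^7)/2 = 3.178252×10^8 km.
At r₁ the circular-orbit speed is v₁ = √(μ/r₁) = 15.632 km/s.
On the transfer ellipse at r₁, vis-viva gives v_a = √[μ(2/r₁ − 1/a_t)] = 8.4378 km/s.
First burn Δv₁ = |v_a − v₁| = 7.194 km/s.
Circular speed at r₂: v₂ = √(μ/r₂) = 37.85 km/s.
Transfer-orbit speed at r₂: v_p = √[μ(2/r₂ − 1/a_t)] = 49.48 km/s.
Second burn Δv₂ = |v₂ − v_p| = 11.63 km/s.
Δv = Δv₁ + Δv₂ = 7.194 + 11.63 = 18.82 km/s.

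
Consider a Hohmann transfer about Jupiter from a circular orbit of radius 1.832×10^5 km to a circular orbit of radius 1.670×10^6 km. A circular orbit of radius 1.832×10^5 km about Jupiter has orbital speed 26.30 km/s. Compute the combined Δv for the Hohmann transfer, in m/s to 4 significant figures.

From the circular-orbit relation v² = μ/r at r = 1.832×10^5 km: μ = v²r = (26.30)² × 1.832×10^5 = 1.26718×10^8 km³/s².
Transfer-ellipse semi-major axis a_t = (r₁ + r₂)/2 = (1.832×10^5 + 1.670×10^6)/2 = 9.266×10^5 km.
At r₁ the circular-orbit speed is v₁ = √(μ/r₁) = 26.300 km/s.
Transfer-orbit speed at r₁ (vis-viva): v_p = √[μ(2/r₁ − 1/a_t)] = 35.308 km/s.
First burn Δv₁ = |v_p − v₁| = 9.008 km/s.
Circular speed at r₂: v₂ = √(μ/r₂) = 8.711 km/s.
Transfer-orbit speed at r₂: v_a = √[μ(2/r₂ − 1/a_t)] = 3.873 km/s.
Second burn Δv₂ = |v₂ − v_a| = 4.838 km/s.
Total Δv = Δv₁ + Δv₂ = 13.85 km/s.

Δv = 13850 m/s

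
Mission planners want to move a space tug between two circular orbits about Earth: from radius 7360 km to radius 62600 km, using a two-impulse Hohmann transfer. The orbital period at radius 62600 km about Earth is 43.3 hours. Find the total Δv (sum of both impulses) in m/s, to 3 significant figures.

From Kepler's third law T² = 4π²r³/μ at r = 62600 km, T = 43.3 hours = 43.3 × 3600 s = 1.5588×10^5 s: μ = 4π²r³/T² = 3.98568×10^5 km³/s².
Semi-major axis of the transfer orbit: a_t = (7360 + 62600)/2 = 34980 km.
At r₁ the circular-orbit speed is v₁ = √(μ/r₁) = 7.3589 km/s.
On the transfer ellipse at r₁, v² = μ(2/r − 1/a) gives v_p = √[μ(2/r₁ − 1/a_t)] = 9.8444 km/s.
First burn Δv₁ = |v_p − v₁| = 2.4855 km/s.
At r₂, v₂ = √(μ/r₂) = 2.523270 km/s.
Transfer-orbit speed at r₂: v_a = √[μ(2/r₂ − 1/a_t)] = 1.157425 km/s.
Second burn Δv₂ = |v₂ − v_a| = 1.3658 km/s.
Total Δv = Δv₁ + Δv₂ = 3.851 km/s.

Δv = 3850 m/s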